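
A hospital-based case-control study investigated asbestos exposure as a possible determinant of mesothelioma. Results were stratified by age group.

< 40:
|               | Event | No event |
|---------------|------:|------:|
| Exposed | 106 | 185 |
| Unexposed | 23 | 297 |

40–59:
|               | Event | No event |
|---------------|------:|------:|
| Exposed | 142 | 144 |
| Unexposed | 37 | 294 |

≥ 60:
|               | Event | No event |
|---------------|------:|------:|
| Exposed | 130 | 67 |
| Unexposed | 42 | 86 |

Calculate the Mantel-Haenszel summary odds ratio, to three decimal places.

OR_MH = Σ(aᵢdᵢ/nᵢ) / Σ(bᵢcᵢ/nᵢ), where nᵢ is the stratum total.
Stratum 1 (< 40): n = 611; a·d/n = 106·297/611 = 51.5254; b·c/n = 185·23/611 = 6.9640
Stratum 2 (40–59): n = 617; a·d/n = 142·294/617 = 67.6629; b·c/n = 144·37/617 = 8.6353
Stratum 3 (≥ 60): n = 325; a·d/n = 130·86/325 = 34.4000; b·c/n = 67·42/325 = 8.6585
OR_MH = (51.5254 + 67.6629 + 34.4000) / (6.9640 + 8.6353 + 8.6585) = 153.5883 / 24.2578 = 6.33150

6.332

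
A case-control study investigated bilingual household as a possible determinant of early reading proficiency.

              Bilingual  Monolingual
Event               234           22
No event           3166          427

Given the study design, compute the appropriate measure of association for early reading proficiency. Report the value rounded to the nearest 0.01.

Reading the table with exposure as columns: a = 234 (Bilingual, case), b = 3166 (Bilingual, non-case), c = 22 (Monolingual, case), d = 427.
This is a case-control study: participants were sampled on outcome status, so risks in the source population cannot be estimated directly — relative risk is not valid here. The odds ratio is the appropriate measure.
OR = (a·d)/(b·c) = (234 × 427) / (3166 × 22) = 99918 / 69652 = 1.43453

1.43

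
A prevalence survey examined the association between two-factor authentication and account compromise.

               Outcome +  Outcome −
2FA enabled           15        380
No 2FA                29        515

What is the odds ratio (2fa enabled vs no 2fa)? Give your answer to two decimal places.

Cells: a = 15, b = 380, c = 29, d = 515.
OR = (a·d)/(b·c) = (15 × 515) / (380 × 29) = 7725 / 11020 = 0.70100
Exposure is associated with lower odds of account compromise (OR = 0.70 < 1).

0.70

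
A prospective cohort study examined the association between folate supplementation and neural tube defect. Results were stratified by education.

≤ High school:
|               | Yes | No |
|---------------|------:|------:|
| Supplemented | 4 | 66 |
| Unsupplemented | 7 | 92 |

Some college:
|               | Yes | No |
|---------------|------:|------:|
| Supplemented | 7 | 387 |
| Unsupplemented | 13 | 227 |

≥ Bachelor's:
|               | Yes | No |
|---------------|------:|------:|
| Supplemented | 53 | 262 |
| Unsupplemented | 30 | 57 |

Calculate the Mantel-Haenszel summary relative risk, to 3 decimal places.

0.477

RR_MH = Σ(aᵢ·n₀ᵢ/nᵢ) / Σ(cᵢ·n₁ᵢ/nᵢ), with n₁ᵢ = aᵢ+bᵢ (exposed), n₀ᵢ = cᵢ+dᵢ (unexposed), nᵢ = n₁ᵢ+n₀ᵢ.
Stratum 1 (≤ High school): n₁ = 70, n₀ = 99, n = 169; a·n₀/n = 4·99/169 = 2.3432; c·n₁/n = 7·70/169 = 2.8994
Stratum 2 (Some college): n₁ = 394, n₀ = 240, n = 634; a·n₀/n = 7·240/634 = 2.6498; c·n₁/n = 13·394/634 = 8.0789
Stratum 3 (≥ Bachelor's): n₁ = 315, n₀ = 87, n = 402; a·n₀/n = 53·87/402 = 11.4701; c·n₁/n = 30·315/402 = 23.5075
RR_MH = (2.3432 + 2.6498 + 11.4701) / (2.8994 + 8.0789 + 23.5075) = 16.4632 / 34.4857 = 0.47739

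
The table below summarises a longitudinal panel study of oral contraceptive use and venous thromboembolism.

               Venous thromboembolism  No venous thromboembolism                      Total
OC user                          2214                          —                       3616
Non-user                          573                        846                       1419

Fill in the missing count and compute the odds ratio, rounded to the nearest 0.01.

The missing cell is in the exposed row: 3616 − 2214 = 1402.
So a = 2214, b = 1402, c = 573, d = 846.
OR = (a·d)/(b·c) = (2214 × 846) / (1402 × 573) = 1873044 / 803346 = 2.33155

2.33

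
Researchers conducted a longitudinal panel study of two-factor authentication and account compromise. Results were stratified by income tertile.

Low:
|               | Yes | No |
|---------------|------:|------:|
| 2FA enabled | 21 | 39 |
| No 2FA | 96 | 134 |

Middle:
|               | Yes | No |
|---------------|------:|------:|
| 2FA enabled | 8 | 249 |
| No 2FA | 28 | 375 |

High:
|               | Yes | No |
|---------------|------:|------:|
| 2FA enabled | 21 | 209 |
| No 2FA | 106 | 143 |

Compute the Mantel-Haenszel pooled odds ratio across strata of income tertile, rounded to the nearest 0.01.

0.29

OR_MH = Σ(aᵢdᵢ/nᵢ) / Σ(bᵢcᵢ/nᵢ), where nᵢ is the stratum total.
Stratum 1 (Low): n = 290; a·d/n = 21·134/290 = 9.7034; b·c/n = 39·96/290 = 12.9103
Stratum 2 (Middle): n = 660; a·d/n = 8·375/660 = 4.5455; b·c/n = 249·28/660 = 10.5636
Stratum 3 (High): n = 479; a·d/n = 21·143/479 = 6.2693; b·c/n = 209·106/479 = 46.2505
OR_MH = (9.7034 + 4.5455 + 6.2693) / (12.9103 + 10.5636 + 46.2505) = 20.5182 / 69.7245 = 0.29428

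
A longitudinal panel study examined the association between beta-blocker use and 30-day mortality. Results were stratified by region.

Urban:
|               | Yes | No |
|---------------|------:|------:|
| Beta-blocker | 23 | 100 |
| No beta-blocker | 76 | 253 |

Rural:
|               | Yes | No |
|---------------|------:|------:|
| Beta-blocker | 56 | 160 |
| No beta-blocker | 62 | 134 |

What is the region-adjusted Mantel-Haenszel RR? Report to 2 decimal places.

0.82

RR_MH = Σ(aᵢ·n₀ᵢ/nᵢ) / Σ(cᵢ·n₁ᵢ/nᵢ), with n₁ᵢ = aᵢ+bᵢ (exposed), n₀ᵢ = cᵢ+dᵢ (unexposed), nᵢ = n₁ᵢ+n₀ᵢ.
Stratum 1 (Urban): n₁ = 123, n₀ = 329, n = 452; a·n₀/n = 23·329/452 = 16.7412; c·n₁/n = 76·123/452 = 20.6814
Stratum 2 (Rural): n₁ = 216, n₀ = 196, n = 412; a·n₀/n = 56·196/412 = 26.6408; c·n₁/n = 62·216/412 = 32.5049
RR_MH = (16.7412 + 26.6408) / (20.6814 + 32.5049) = 43.3819 / 53.1863 = 0.81566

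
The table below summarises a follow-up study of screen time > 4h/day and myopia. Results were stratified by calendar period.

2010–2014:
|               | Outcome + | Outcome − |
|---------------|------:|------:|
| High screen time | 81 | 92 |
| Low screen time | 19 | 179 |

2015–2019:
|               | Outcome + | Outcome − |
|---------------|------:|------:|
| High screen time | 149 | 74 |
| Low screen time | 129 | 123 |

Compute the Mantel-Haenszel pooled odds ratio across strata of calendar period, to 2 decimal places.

3.13

OR_MH = Σ(aᵢdᵢ/nᵢ) / Σ(bᵢcᵢ/nᵢ), where nᵢ is the stratum total.
Stratum 1 (2010–2014): n = 371; a·d/n = 81·179/371 = 39.0809; b·c/n = 92·19/371 = 4.7116
Stratum 2 (2015–2019): n = 475; a·d/n = 149·123/475 = 38.5832; b·c/n = 74·129/475 = 20.0968
OR_MH = (39.0809 + 38.5832) / (4.7116 + 20.0968) = 77.6640 / 24.8084 = 3.13055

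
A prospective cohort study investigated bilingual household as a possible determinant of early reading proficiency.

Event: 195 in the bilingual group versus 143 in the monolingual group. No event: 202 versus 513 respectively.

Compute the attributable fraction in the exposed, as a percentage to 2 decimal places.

From the description: a = 195, b = 202, c = 143, d = 513.
Risk in exposed = 195/397 = 0.49118; risk in unexposed = 143/656 = 0.21799.
RR = 0.49118/0.21799 = 2.25326
AR% = (RR − 1)/RR × 100 = (2.25326 − 1)/2.25326 × 100 = 55.6199%

55.62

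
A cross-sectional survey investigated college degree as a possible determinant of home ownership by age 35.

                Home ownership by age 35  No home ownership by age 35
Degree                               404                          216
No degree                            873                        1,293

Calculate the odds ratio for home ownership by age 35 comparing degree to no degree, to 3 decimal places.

2.770

Cells: a = 404, b = 216, c = 873, d = 1293.
OR = (a·d)/(b·c) = (404 × 1293) / (216 × 873) = 522372 / 188568 = 2.77020
The odds of home ownership by age 35 are about 2.77 times as high in the degree group.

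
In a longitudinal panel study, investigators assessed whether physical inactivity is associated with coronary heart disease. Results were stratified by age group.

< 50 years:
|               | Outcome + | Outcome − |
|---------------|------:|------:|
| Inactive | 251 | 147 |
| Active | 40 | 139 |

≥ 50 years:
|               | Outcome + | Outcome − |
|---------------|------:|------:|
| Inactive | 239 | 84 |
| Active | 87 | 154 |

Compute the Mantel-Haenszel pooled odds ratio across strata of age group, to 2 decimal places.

5.43

OR_MH = Σ(aᵢdᵢ/nᵢ) / Σ(bᵢcᵢ/nᵢ), where nᵢ is the stratum total.
Stratum 1 (< 50 years): n = 577; a·d/n = 251·139/577 = 60.4662; b·c/n = 147·40/577 = 10.1906
Stratum 2 (≥ 50 years): n = 564; a·d/n = 239·154/564 = 65.2589; b·c/n = 84·87/564 = 12.9574
OR_MH = (60.4662 + 65.2589) / (10.1906 + 12.9574) = 125.7251 / 23.1481 = 5.43134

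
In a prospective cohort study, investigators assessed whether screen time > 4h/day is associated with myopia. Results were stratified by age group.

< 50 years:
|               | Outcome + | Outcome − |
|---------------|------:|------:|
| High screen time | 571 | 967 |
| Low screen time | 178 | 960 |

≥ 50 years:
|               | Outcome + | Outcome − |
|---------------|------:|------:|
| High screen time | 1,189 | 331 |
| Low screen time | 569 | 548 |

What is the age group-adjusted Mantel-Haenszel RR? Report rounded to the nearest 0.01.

1.73

RR_MH = Σ(aᵢ·n₀ᵢ/nᵢ) / Σ(cᵢ·n₁ᵢ/nᵢ), with n₁ᵢ = aᵢ+bᵢ (exposed), n₀ᵢ = cᵢ+dᵢ (unexposed), nᵢ = n₁ᵢ+n₀ᵢ.
Stratum 1 (< 50 years): n₁ = 1538, n₀ = 1138, n = 2676; a·n₀/n = 571·1138/2676 = 242.8244; c·n₁/n = 178·1538/2676 = 102.3034
Stratum 2 (≥ 50 years): n₁ = 1520, n₀ = 1117, n = 2637; a·n₀/n = 1189·1117/2637 = 503.6454; c·n₁/n = 569·1520/2637 = 327.9788
RR_MH = (242.8244 + 503.6454) / (102.3034 + 327.9788) = 746.4698 / 430.2822 = 1.73484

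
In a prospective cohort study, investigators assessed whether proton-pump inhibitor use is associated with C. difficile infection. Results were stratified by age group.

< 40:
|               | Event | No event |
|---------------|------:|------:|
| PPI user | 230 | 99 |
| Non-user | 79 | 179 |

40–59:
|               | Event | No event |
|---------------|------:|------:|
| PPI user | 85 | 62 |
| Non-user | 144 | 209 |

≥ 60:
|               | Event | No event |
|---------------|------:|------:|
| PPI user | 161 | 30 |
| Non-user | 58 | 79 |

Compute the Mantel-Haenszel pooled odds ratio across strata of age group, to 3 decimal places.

OR_MH = Σ(aᵢdᵢ/nᵢ) / Σ(bᵢcᵢ/nᵢ), where nᵢ is the stratum total.
Stratum 1 (< 40): n = 587; a·d/n = 230·179/587 = 70.1363; b·c/n = 99·79/587 = 13.3237
Stratum 2 (40–59): n = 500; a·d/n = 85·209/500 = 35.5300; b·c/n = 62·144/500 = 17.8560
Stratum 3 (≥ 60): n = 328; a·d/n = 161·79/328 = 38.7774; b·c/n = 30·58/328 = 5.3049
OR_MH = (70.1363 + 35.5300 + 38.7774) / (13.3237 + 17.8560 + 5.3049) = 144.4437 / 36.4846 = 3.95904

3.959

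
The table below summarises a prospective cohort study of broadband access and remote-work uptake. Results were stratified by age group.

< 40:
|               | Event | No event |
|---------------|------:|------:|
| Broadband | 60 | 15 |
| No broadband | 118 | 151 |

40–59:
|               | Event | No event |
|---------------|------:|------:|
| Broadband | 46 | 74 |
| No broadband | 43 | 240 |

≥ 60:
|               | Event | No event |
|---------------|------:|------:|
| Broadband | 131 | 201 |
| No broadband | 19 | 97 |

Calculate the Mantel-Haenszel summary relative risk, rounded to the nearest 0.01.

RR_MH = Σ(aᵢ·n₀ᵢ/nᵢ) / Σ(cᵢ·n₁ᵢ/nᵢ), with n₁ᵢ = aᵢ+bᵢ (exposed), n₀ᵢ = cᵢ+dᵢ (unexposed), nᵢ = n₁ᵢ+n₀ᵢ.
Stratum 1 (< 40): n₁ = 75, n₀ = 269, n = 344; a·n₀/n = 60·269/344 = 46.9186; c·n₁/n = 118·75/344 = 25.7267
Stratum 2 (40–59): n₁ = 120, n₀ = 283, n = 403; a·n₀/n = 46·283/403 = 32.3027; c·n₁/n = 43·120/403 = 12.8040
Stratum 3 (≥ 60): n₁ = 332, n₀ = 116, n = 448; a·n₀/n = 131·116/448 = 33.9196; c·n₁/n = 19·332/448 = 14.0804
RR_MH = (46.9186 + 32.3027 + 33.9196) / (25.7267 + 12.8040 + 14.0804) = 113.1410 / 52.6111 = 2.15052

2.15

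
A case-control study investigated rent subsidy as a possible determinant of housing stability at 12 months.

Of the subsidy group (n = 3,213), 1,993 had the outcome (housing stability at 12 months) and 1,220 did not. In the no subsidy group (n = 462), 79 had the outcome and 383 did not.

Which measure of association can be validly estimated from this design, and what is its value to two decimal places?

7.92

From the description: a = 1993, b = 1220, c = 79, d = 383.
This is a case-control study: participants were sampled on outcome status, so risks in the source population cannot be estimated directly — relative risk is not valid here. The odds ratio is the appropriate measure.
OR = (a·d)/(b·c) = (1993 × 383) / (1220 × 79) = 763319 / 96380 = 7.91989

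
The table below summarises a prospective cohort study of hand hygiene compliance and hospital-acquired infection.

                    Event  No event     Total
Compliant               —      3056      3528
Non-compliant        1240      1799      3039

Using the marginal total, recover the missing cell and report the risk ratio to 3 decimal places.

The missing cell is in the exposed row: 3528 − 3056 = 472.
So a = 472, b = 3056, c = 1240, d = 1799.
RR = [a/(a+b)] / [c/(c+d)] = (472/3528) / (1240/3039) = 0.13379/0.40803 = 0.32789

0.328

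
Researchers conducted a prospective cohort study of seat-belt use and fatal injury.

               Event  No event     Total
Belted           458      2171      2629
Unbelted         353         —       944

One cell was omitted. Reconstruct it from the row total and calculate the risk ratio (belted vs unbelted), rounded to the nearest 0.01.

0.47

The missing cell is in the unexposed row: 944 − 353 = 591.
So a = 458, b = 2171, c = 353, d = 591.
RR = [a/(a+b)] / [c/(c+d)] = (458/2629) / (353/944) = 0.17421/0.37394 = 0.46588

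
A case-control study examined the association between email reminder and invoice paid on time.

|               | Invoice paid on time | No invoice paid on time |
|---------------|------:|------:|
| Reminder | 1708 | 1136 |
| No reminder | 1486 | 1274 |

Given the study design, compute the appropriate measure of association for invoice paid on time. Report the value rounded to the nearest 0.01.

Cells: a = 1708, b = 1136, c = 1486, d = 1274.
This is a case-control study: participants were sampled on outcome status, so risks in the source population cannot be estimated directly — relative risk is not valid here. The odds ratio is the appropriate measure.
OR = (a·d)/(b·c) = (1708 × 1274) / (1136 × 1486) = 2175992 / 1688096 = 1.28902

1.29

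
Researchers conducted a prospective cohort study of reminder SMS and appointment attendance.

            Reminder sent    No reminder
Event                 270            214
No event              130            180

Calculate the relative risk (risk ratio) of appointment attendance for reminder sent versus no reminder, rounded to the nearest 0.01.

Reading the table with exposure as columns: a = 270 (Reminder sent, case), b = 130 (Reminder sent, non-case), c = 214 (No reminder, case), d = 180.
Risk in exposed = 270/400 = 0.67500; risk in unexposed = 214/394 = 0.54315.
RR = 0.67500 / 0.54315 = 1.24276
The risk among the exposed is 1.24 times that among the unexposed.

1.24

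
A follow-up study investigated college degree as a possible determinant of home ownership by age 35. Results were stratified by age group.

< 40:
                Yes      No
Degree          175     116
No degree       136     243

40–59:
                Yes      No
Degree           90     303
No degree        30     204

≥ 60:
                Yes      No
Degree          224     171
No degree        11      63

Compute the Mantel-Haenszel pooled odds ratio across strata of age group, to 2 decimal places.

OR_MH = Σ(aᵢdᵢ/nᵢ) / Σ(bᵢcᵢ/nᵢ), where nᵢ is the stratum total.
Stratum 1 (< 40): n = 670; a·d/n = 175·243/670 = 63.4701; b·c/n = 116·136/670 = 23.5463
Stratum 2 (40–59): n = 627; a·d/n = 90·204/627 = 29.2823; b·c/n = 303·30/627 = 14.4976
Stratum 3 (≥ 60): n = 469; a·d/n = 224·63/469 = 30.0896; b·c/n = 171·11/469 = 4.0107
OR_MH = (63.4701 + 29.2823 + 30.0896) / (23.5463 + 14.4976 + 4.0107) = 122.8420 / 42.0545 = 2.92102

2.92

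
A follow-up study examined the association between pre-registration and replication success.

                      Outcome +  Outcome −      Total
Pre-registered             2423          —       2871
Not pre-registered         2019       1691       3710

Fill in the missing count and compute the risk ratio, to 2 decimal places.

1.55

The missing cell is in the exposed row: 2871 − 2423 = 448.
So a = 2423, b = 448, c = 2019, d = 1691.
RR = [a/(a+b)] / [c/(c+d)] = (2423/2871) / (2019/3710) = 0.84396/0.54420 = 1.55081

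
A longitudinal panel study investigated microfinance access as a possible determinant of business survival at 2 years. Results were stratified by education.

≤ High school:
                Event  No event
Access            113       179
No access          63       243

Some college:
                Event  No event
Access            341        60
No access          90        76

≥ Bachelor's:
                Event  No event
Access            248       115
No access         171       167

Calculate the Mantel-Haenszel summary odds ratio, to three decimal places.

2.670

OR_MH = Σ(aᵢdᵢ/nᵢ) / Σ(bᵢcᵢ/nᵢ), where nᵢ is the stratum total.
Stratum 1 (≤ High school): n = 598; a·d/n = 113·243/598 = 45.9181; b·c/n = 179·63/598 = 18.8579
Stratum 2 (Some college): n = 567; a·d/n = 341·76/567 = 45.7072; b·c/n = 60·90/567 = 9.5238
Stratum 3 (≥ Bachelor's): n = 701; a·d/n = 248·167/701 = 59.0813; b·c/n = 115·171/701 = 28.0528
OR_MH = (45.9181 + 45.7072 + 59.0813) / (18.8579 + 9.5238 + 28.0528) = 150.7066 / 56.4345 = 2.67047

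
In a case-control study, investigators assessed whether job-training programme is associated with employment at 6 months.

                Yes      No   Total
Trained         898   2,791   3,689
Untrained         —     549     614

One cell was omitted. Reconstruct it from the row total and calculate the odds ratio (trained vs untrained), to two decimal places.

The missing cell is in the unexposed row: 614 − 549 = 65.
So a = 898, b = 2791, c = 65, d = 549.
OR = (a·d)/(b·c) = (898 × 549) / (2791 × 65) = 493002 / 181415 = 2.71754

2.72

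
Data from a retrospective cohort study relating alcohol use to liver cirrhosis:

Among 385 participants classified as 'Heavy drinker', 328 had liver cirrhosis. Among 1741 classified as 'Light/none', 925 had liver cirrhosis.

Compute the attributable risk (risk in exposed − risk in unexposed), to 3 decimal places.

0.321

From the description: a = 328, b = 57, c = 925, d = 816.
Risk in exposed = 328/385 = 0.851948; risk in unexposed = 925/1741 = 0.531304.
Risk difference = 0.851948 − 0.531304 = 0.320644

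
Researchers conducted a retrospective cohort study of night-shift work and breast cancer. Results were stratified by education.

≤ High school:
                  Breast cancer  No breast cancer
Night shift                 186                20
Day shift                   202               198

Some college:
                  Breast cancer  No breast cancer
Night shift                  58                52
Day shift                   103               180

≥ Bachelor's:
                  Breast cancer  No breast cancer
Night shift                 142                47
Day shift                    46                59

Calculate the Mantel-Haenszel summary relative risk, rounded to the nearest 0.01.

RR_MH = Σ(aᵢ·n₀ᵢ/nᵢ) / Σ(cᵢ·n₁ᵢ/nᵢ), with n₁ᵢ = aᵢ+bᵢ (exposed), n₀ᵢ = cᵢ+dᵢ (unexposed), nᵢ = n₁ᵢ+n₀ᵢ.
Stratum 1 (≤ High school): n₁ = 206, n₀ = 400, n = 606; a·n₀/n = 186·400/606 = 122.7723; c·n₁/n = 202·206/606 = 68.6667
Stratum 2 (Some college): n₁ = 110, n₀ = 283, n = 393; a·n₀/n = 58·283/393 = 41.7659; c·n₁/n = 103·110/393 = 28.8295
Stratum 3 (≥ Bachelor's): n₁ = 189, n₀ = 105, n = 294; a·n₀/n = 142·105/294 = 50.7143; c·n₁/n = 46·189/294 = 29.5714
RR_MH = (122.7723 + 41.7659 + 50.7143) / (68.6667 + 28.8295 + 29.5714) = 215.2525 / 127.0676 = 1.69400

1.69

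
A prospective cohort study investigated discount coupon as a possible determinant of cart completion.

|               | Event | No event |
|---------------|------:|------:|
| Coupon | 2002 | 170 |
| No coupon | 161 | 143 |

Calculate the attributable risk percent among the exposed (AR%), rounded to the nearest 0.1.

Cells: a = 2002, b = 170, c = 161, d = 143.
Risk in exposed = 2002/2172 = 0.92173; risk in unexposed = 161/304 = 0.52961.
RR = 0.92173/0.52961 = 1.74041
AR% = (RR − 1)/RR × 100 = (1.74041 − 1)/1.74041 × 100 = 42.5423%

42.5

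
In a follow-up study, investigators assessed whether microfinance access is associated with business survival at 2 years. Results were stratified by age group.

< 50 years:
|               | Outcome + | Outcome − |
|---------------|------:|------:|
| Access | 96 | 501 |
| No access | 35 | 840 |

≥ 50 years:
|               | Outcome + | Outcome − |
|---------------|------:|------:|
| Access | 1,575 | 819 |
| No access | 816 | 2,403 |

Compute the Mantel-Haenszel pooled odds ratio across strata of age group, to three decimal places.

OR_MH = Σ(aᵢdᵢ/nᵢ) / Σ(bᵢcᵢ/nᵢ), where nᵢ is the stratum total.
Stratum 1 (< 50 years): n = 1472; a·d/n = 96·840/1472 = 54.7826; b·c/n = 501·35/1472 = 11.9124
Stratum 2 (≥ 50 years): n = 5613; a·d/n = 1575·2403/5613 = 674.2785; b·c/n = 819·816/5613 = 119.0636
OR_MH = (54.7826 + 674.2785) / (11.9124 + 119.0636) = 729.0611 / 130.9760 = 5.56637

5.566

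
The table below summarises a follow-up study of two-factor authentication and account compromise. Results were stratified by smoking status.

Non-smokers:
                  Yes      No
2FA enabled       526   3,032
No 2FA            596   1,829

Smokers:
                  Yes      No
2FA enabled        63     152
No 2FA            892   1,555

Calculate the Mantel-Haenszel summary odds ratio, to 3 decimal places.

OR_MH = Σ(aᵢdᵢ/nᵢ) / Σ(bᵢcᵢ/nᵢ), where nᵢ is the stratum total.
Stratum 1 (Non-smokers): n = 5983; a·d/n = 526·1829/5983 = 160.7979; b·c/n = 3032·596/5983 = 302.0344
Stratum 2 (Smokers): n = 2662; a·d/n = 63·1555/2662 = 36.8013; b·c/n = 152·892/2662 = 50.9331
OR_MH = (160.7979 + 36.8013) / (302.0344 + 50.9331) = 197.5992 / 352.9676 = 0.55982

0.560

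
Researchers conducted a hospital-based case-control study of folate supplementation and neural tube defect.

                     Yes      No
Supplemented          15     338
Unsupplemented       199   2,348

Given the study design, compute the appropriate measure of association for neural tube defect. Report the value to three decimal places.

0.524

Cells: a = 15, b = 338, c = 199, d = 2348.
This is a hospital-based case-control study: participants were sampled on outcome status, so risks in the source population cannot be estimated directly — relative risk is not valid here. The odds ratio is the appropriate measure.
OR = (a·d)/(b·c) = (15 × 2348) / (338 × 199) = 35220 / 67262 = 0.52362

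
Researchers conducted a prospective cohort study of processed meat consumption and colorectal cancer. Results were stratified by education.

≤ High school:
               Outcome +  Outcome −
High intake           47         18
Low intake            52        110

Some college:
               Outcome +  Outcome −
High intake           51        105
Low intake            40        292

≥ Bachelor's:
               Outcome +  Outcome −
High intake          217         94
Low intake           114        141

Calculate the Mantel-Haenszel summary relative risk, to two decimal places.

RR_MH = Σ(aᵢ·n₀ᵢ/nᵢ) / Σ(cᵢ·n₁ᵢ/nᵢ), with n₁ᵢ = aᵢ+bᵢ (exposed), n₀ᵢ = cᵢ+dᵢ (unexposed), nᵢ = n₁ᵢ+n₀ᵢ.
Stratum 1 (≤ High school): n₁ = 65, n₀ = 162, n = 227; a·n₀/n = 47·162/227 = 33.5419; c·n₁/n = 52·65/227 = 14.8899
Stratum 2 (Some college): n₁ = 156, n₀ = 332, n = 488; a·n₀/n = 51·332/488 = 34.6967; c·n₁/n = 40·156/488 = 12.7869
Stratum 3 (≥ Bachelor's): n₁ = 311, n₀ = 255, n = 566; a·n₀/n = 217·255/566 = 97.7650; c·n₁/n = 114·311/566 = 62.6396
RR_MH = (33.5419 + 34.6967 + 97.7650) / (14.8899 + 12.7869 + 62.6396) = 166.0036 / 90.3163 = 1.83802

1.84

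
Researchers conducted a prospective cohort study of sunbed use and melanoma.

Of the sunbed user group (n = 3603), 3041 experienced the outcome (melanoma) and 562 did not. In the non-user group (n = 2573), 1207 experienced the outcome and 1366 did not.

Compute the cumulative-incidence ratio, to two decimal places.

From the description: a = 3041, b = 562, c = 1207, d = 1366.
Risk in exposed = 3041/3603 = 0.84402; risk in unexposed = 1207/2573 = 0.46910.
RR = 0.84402 / 0.46910 = 1.79922
The risk among the exposed is 1.80 times that among the unexposed.

1.80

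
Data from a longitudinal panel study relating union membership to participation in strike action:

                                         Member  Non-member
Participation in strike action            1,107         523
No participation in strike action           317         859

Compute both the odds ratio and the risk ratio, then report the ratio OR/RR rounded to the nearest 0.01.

2.79

Reading the table with exposure as columns: a = 1107 (Member, case), b = 317 (Member, non-case), c = 523 (Non-member, case), d = 859.
OR = (1107·859)/(317·523) = 950913/165791 = 5.73561
Risk in exposed = 1107/1424 = 0.77739; risk in unexposed = 523/1382 = 0.37844; RR = 2.05421
OR/RR = 5.73561 / 2.05421 = 2.79213
The outcome is not rare, so the OR lies further from 1 than the RR.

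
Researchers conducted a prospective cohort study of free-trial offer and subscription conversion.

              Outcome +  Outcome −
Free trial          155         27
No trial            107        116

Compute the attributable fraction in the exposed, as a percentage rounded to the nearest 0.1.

Cells: a = 155, b = 27, c = 107, d = 116.
Risk in exposed = 155/182 = 0.85165; risk in unexposed = 107/223 = 0.47982.
RR = 0.85165/0.47982 = 1.77493
AR% = (RR − 1)/RR × 100 = (1.77493 − 1)/1.77493 × 100 = 43.6598%

43.7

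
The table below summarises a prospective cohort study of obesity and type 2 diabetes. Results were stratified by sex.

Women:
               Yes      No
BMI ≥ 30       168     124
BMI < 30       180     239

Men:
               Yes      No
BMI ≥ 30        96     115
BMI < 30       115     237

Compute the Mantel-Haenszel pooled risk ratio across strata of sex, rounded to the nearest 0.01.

RR_MH = Σ(aᵢ·n₀ᵢ/nᵢ) / Σ(cᵢ·n₁ᵢ/nᵢ), with n₁ᵢ = aᵢ+bᵢ (exposed), n₀ᵢ = cᵢ+dᵢ (unexposed), nᵢ = n₁ᵢ+n₀ᵢ.
Stratum 1 (Women): n₁ = 292, n₀ = 419, n = 711; a·n₀/n = 168·419/711 = 99.0042; c·n₁/n = 180·292/711 = 73.9241
Stratum 2 (Men): n₁ = 211, n₀ = 352, n = 563; a·n₀/n = 96·352/563 = 60.0213; c·n₁/n = 115·211/563 = 43.0995
RR_MH = (99.0042 + 60.0213) / (73.9241 + 43.0995) = 159.0255 / 117.0235 = 1.35892

1.36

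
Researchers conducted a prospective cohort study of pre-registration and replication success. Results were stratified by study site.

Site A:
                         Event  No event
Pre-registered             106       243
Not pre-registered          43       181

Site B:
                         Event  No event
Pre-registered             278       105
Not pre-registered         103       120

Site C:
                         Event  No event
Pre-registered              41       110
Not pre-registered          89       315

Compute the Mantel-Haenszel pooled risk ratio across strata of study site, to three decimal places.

RR_MH = Σ(aᵢ·n₀ᵢ/nᵢ) / Σ(cᵢ·n₁ᵢ/nᵢ), with n₁ᵢ = aᵢ+bᵢ (exposed), n₀ᵢ = cᵢ+dᵢ (unexposed), nᵢ = n₁ᵢ+n₀ᵢ.
Stratum 1 (Site A): n₁ = 349, n₀ = 224, n = 573; a·n₀/n = 106·224/573 = 41.4380; c·n₁/n = 43·349/573 = 26.1902
Stratum 2 (Site B): n₁ = 383, n₀ = 223, n = 606; a·n₀/n = 278·223/606 = 102.3003; c·n₁/n = 103·383/606 = 65.0974
Stratum 3 (Site C): n₁ = 151, n₀ = 404, n = 555; a·n₀/n = 41·404/555 = 29.8450; c·n₁/n = 89·151/555 = 24.2144
RR_MH = (41.4380 + 102.3003 + 29.8450) / (26.1902 + 65.0974 + 24.2144) = 173.5834 / 115.5020 = 1.50286

1.503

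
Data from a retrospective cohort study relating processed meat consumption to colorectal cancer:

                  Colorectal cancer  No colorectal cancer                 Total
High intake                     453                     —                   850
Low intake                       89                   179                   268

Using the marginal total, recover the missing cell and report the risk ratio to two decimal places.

The missing cell is in the exposed row: 850 − 453 = 397.
So a = 453, b = 397, c = 89, d = 179.
RR = [a/(a+b)] / [c/(c+d)] = (453/850) / (89/268) = 0.53294/0.33209 = 1.60481

1.60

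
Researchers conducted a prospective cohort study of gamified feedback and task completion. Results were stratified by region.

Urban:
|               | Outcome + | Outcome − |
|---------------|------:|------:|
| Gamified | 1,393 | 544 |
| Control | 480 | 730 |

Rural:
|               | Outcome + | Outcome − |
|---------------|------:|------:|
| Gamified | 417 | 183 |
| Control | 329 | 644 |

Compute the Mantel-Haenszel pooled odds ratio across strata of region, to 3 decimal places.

4.073

OR_MH = Σ(aᵢdᵢ/nᵢ) / Σ(bᵢcᵢ/nᵢ), where nᵢ is the stratum total.
Stratum 1 (Urban): n = 3147; a·d/n = 1393·730/3147 = 323.1300; b·c/n = 544·480/3147 = 82.9743
Stratum 2 (Rural): n = 1573; a·d/n = 417·644/1573 = 170.7235; b·c/n = 183·329/1573 = 38.2753
OR_MH = (323.1300 + 170.7235) / (82.9743 + 38.2753) = 493.8534 / 121.2495 = 4.07303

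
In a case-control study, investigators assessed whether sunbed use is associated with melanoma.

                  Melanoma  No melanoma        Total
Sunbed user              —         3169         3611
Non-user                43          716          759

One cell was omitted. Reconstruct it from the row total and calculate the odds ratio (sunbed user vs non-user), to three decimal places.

The missing cell is in the exposed row: 3611 − 3169 = 442.
So a = 442, b = 3169, c = 43, d = 716.
OR = (a·d)/(b·c) = (442 × 716) / (3169 × 43) = 316472 / 136267 = 2.32244

2.322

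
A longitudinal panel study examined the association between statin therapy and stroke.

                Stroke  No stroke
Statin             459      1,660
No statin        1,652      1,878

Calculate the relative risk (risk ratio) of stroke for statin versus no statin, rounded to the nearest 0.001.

0.463

Cells: a = 459, b = 1660, c = 1652, d = 1878.
Risk in exposed = 459/2119 = 0.21661; risk in unexposed = 1652/3530 = 0.46799.
RR = 0.21661 / 0.46799 = 0.46286
The risk is 54% lower among the exposed than among the unexposed.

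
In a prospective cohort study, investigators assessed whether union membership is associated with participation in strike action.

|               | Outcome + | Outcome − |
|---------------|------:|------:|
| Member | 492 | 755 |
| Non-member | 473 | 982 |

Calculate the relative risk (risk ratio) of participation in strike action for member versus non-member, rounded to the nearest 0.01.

Cells: a = 492, b = 755, c = 473, d = 982.
Risk in exposed = 492/1247 = 0.39455; risk in unexposed = 473/1455 = 0.32509.
RR = 0.39455 / 0.32509 = 1.21367
The risk among the exposed is 1.21 times that among the unexposed.

1.21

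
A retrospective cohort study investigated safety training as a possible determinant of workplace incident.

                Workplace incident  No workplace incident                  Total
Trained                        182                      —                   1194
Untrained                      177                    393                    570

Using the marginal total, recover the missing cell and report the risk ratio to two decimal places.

The missing cell is in the exposed row: 1194 − 182 = 1012.
So a = 182, b = 1012, c = 177, d = 393.
RR = [a/(a+b)] / [c/(c+d)] = (182/1194) / (177/570) = 0.15243/0.31053 = 0.49087

0.49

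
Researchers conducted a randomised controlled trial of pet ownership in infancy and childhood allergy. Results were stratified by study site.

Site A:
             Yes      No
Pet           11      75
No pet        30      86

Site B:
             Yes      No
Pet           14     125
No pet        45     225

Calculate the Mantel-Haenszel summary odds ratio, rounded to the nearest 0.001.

OR_MH = Σ(aᵢdᵢ/nᵢ) / Σ(bᵢcᵢ/nᵢ), where nᵢ is the stratum total.
Stratum 1 (Site A): n = 202; a·d/n = 11·86/202 = 4.6832; b·c/n = 75·30/202 = 11.1386
Stratum 2 (Site B): n = 409; a·d/n = 14·225/409 = 7.7017; b·c/n = 125·45/409 = 13.7531
OR_MH = (4.6832 + 7.7017) / (11.1386 + 13.7531) = 12.3849 / 24.8917 = 0.49755

0.498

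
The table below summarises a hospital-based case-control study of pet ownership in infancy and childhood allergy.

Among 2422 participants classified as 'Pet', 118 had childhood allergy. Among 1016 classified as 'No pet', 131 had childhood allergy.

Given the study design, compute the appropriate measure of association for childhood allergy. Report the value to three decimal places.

0.346

From the description: a = 118, b = 2304, c = 131, d = 885.
This is a hospital-based case-control study: participants were sampled on outcome status, so risks in the source population cannot be estimated directly — relative risk is not valid here. The odds ratio is the appropriate measure.
OR = (a·d)/(b·c) = (118 × 885) / (2304 × 131) = 104430 / 301824 = 0.34600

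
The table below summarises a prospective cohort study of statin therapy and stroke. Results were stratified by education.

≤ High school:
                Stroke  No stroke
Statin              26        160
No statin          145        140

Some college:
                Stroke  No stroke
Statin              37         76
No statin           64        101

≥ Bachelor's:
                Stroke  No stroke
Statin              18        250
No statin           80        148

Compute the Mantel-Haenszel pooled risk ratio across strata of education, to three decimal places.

RR_MH = Σ(aᵢ·n₀ᵢ/nᵢ) / Σ(cᵢ·n₁ᵢ/nᵢ), with n₁ᵢ = aᵢ+bᵢ (exposed), n₀ᵢ = cᵢ+dᵢ (unexposed), nᵢ = n₁ᵢ+n₀ᵢ.
Stratum 1 (≤ High school): n₁ = 186, n₀ = 285, n = 471; a·n₀/n = 26·285/471 = 15.7325; c·n₁/n = 145·186/471 = 57.2611
Stratum 2 (Some college): n₁ = 113, n₀ = 165, n = 278; a·n₀/n = 37·165/278 = 21.9604; c·n₁/n = 64·113/278 = 26.0144
Stratum 3 (≥ Bachelor's): n₁ = 268, n₀ = 228, n = 496; a·n₀/n = 18·228/496 = 8.2742; c·n₁/n = 80·268/496 = 43.2258
RR_MH = (15.7325 + 21.9604 + 8.2742) / (57.2611 + 26.0144 + 43.2258) = 45.9671 / 126.5013 = 0.36337

0.363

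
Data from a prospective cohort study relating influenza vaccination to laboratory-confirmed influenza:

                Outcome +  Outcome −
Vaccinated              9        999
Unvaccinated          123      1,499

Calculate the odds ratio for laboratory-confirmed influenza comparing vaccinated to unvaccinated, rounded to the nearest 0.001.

0.110

Cells: a = 9, b = 999, c = 123, d = 1499.
OR = (a·d)/(b·c) = (9 × 1499) / (999 × 123) = 13491 / 122877 = 0.10979
Exposure is associated with lower odds of laboratory-confirmed influenza (OR = 0.11 < 1).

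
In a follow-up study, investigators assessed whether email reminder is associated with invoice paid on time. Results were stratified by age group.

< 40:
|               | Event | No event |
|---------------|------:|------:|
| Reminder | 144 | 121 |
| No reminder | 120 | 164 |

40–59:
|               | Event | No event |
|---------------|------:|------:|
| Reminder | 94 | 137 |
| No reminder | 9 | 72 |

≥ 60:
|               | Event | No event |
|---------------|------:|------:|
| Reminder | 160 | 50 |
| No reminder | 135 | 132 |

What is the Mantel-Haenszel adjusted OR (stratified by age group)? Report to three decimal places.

OR_MH = Σ(aᵢdᵢ/nᵢ) / Σ(bᵢcᵢ/nᵢ), where nᵢ is the stratum total.
Stratum 1 (< 40): n = 549; a·d/n = 144·164/549 = 43.0164; b·c/n = 121·120/549 = 26.4481
Stratum 2 (40–59): n = 312; a·d/n = 94·72/312 = 21.6923; b·c/n = 137·9/312 = 3.9519
Stratum 3 (≥ 60): n = 477; a·d/n = 160·132/477 = 44.2767; b·c/n = 50·135/477 = 14.1509
OR_MH = (43.0164 + 21.6923 + 44.2767) / (26.4481 + 3.9519 + 14.1509) = 108.9854 / 44.5510 = 2.44631

2.446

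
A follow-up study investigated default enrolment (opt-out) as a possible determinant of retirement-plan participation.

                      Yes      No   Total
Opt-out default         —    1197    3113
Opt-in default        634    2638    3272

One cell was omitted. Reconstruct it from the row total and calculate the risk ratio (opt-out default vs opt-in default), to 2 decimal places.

The missing cell is in the exposed row: 3113 − 1197 = 1916.
So a = 1916, b = 1197, c = 634, d = 2638.
RR = [a/(a+b)] / [c/(c+d)] = (1916/3113) / (634/3272) = 0.61548/0.19377 = 3.17644

3.18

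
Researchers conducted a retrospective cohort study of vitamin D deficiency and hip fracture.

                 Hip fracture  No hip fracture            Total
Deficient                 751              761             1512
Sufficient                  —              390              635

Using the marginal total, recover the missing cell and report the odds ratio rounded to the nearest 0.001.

The missing cell is in the unexposed row: 635 − 390 = 245.
So a = 751, b = 761, c = 245, d = 390.
OR = (a·d)/(b·c) = (751 × 390) / (761 × 245) = 292890 / 186445 = 1.57092

1.571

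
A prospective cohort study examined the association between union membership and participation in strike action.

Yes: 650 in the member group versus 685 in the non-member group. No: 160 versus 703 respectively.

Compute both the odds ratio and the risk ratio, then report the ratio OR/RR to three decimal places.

From the description: a = 650, b = 160, c = 685, d = 703.
OR = (650·703)/(160·685) = 456950/109600 = 4.16925
Risk in exposed = 650/810 = 0.80247; risk in unexposed = 685/1388 = 0.49352; RR = 1.62603
OR/RR = 4.16925 / 1.62603 = 2.56408
The outcome is not rare, so the OR lies further from 1 than the RR.

2.564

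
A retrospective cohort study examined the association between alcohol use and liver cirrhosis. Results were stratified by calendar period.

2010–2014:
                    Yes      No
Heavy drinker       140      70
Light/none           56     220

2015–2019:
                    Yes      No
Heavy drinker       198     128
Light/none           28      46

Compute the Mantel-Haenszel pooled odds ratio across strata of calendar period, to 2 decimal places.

5.06

OR_MH = Σ(aᵢdᵢ/nᵢ) / Σ(bᵢcᵢ/nᵢ), where nᵢ is the stratum total.
Stratum 1 (2010–2014): n = 486; a·d/n = 140·220/486 = 63.3745; b·c/n = 70·56/486 = 8.0658
Stratum 2 (2015–2019): n = 400; a·d/n = 198·46/400 = 22.7700; b·c/n = 128·28/400 = 8.9600
OR_MH = (63.3745 + 22.7700) / (8.0658 + 8.9600) = 86.1445 / 17.0258 = 5.05963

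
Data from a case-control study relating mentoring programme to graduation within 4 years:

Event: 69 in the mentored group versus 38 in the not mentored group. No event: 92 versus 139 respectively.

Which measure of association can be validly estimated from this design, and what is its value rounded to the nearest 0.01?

From the description: a = 69, b = 92, c = 38, d = 139.
This is a case-control study: participants were sampled on outcome status, so risks in the source population cannot be estimated directly — relative risk is not valid here. The odds ratio is the appropriate measure.
OR = (a·d)/(b·c) = (69 × 139) / (92 × 38) = 9591 / 3496 = 2.74342

2.74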